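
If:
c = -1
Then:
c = -1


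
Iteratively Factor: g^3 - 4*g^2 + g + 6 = (g + 1)*(g^2 - 5*g + 6) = (g - 2)*(g + 1)*(g - 3)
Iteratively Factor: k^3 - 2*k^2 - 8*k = (k)*(k^2 - 2*k - 8) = k*(k + 2)*(k - 4)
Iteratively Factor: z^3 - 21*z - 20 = (z - 5)*(z^2 + 5*z + 4) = (z - 5)*(z + 4)*(z + 1)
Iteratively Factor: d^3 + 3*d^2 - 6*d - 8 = (d + 1)*(d^2 + 2*d - 8) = (d + 1)*(d + 4)*(d - 2)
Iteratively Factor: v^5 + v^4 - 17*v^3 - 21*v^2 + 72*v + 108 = (v + 3)*(v^4 - 2*v^3 - 11*v^2 + 12*v + 36) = (v + 2)*(v + 3)*(v^3 - 4*v^2 - 3*v + 18) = (v + 2)^2*(v + 3)*(v^2 - 6*v + 9) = (v - 3)*(v + 2)^2*(v + 3)*(v - 3)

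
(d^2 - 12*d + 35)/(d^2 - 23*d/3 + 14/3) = 3*(d - 5)/(3*d - 2)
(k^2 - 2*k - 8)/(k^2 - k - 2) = (-k^2 + 2*k + 8)/(-k^2 + k + 2)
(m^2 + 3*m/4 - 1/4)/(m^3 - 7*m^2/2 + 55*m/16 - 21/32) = 8*(m + 1)/(8*m^2 - 26*m + 21)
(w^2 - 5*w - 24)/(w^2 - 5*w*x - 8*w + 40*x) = (-w - 3)/(-w + 5*x)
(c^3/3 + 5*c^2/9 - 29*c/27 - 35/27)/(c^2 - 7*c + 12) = (9*c^3 + 15*c^2 - 29*c - 35)/(27*(c^2 - 7*c + 12))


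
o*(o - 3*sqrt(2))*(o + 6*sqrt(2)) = o^3 + 3*sqrt(2)*o^2 - 36*o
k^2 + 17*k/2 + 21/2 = (k + 3/2)*(k + 7)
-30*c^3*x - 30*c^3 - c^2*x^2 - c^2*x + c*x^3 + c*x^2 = (-6*c + x)*(5*c + x)*(c*x + c)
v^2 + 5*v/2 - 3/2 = (v - 1/2)*(v + 3)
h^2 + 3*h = h*(h + 3)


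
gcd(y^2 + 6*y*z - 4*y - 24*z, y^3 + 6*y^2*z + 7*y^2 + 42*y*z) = y + 6*z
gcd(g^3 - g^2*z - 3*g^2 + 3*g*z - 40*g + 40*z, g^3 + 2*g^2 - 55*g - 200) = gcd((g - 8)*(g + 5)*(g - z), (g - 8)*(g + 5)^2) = g^2 - 3*g - 40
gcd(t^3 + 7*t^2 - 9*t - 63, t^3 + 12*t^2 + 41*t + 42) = t^2 + 10*t + 21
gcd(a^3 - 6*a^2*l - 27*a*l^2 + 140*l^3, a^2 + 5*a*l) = a + 5*l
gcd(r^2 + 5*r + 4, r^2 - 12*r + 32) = 1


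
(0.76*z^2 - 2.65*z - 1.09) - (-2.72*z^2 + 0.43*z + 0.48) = 3.48*z^2 - 3.08*z - 1.57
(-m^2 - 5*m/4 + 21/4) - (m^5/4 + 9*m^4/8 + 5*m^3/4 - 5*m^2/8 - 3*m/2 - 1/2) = -m^5/4 - 9*m^4/8 - 5*m^3/4 - 3*m^2/8 + m/4 + 23/4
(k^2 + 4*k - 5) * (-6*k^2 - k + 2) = -6*k^4 - 25*k^3 + 28*k^2 + 13*k - 10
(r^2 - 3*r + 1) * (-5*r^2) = -5*r^4 + 15*r^3 - 5*r^2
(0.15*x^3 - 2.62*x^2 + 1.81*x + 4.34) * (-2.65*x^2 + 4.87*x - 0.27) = -0.3975*x^5 + 7.6735*x^4 - 17.5964*x^3 - 1.9789*x^2 + 20.6471*x - 1.1718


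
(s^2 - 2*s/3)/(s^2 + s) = (s - 2/3)/(s + 1)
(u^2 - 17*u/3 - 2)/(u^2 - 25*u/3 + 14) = (3*u + 1)/(3*u - 7)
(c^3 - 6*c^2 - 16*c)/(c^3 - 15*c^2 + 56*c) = (c + 2)/(c - 7)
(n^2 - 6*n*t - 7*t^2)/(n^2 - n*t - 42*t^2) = (n + t)/(n + 6*t)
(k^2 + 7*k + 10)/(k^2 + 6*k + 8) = (k + 5)/(k + 4)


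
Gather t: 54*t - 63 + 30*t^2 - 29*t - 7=30*t^2 + 25*t - 70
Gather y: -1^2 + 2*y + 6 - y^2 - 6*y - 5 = -y^2 - 4*y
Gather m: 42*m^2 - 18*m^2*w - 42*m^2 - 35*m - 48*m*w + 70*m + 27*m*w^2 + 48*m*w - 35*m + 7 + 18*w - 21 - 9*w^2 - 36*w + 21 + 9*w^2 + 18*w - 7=-18*m^2*w + 27*m*w^2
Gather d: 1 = 1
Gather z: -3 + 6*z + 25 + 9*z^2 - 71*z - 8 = 9*z^2 - 65*z + 14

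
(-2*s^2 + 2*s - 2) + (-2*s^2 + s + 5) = -4*s^2 + 3*s + 3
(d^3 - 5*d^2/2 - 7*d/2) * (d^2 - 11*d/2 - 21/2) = d^5 - 8*d^4 - d^3/4 + 91*d^2/2 + 147*d/4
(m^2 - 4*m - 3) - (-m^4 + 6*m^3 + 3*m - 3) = m^4 - 6*m^3 + m^2 - 7*m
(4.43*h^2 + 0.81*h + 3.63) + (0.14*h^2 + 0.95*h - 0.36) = 4.57*h^2 + 1.76*h + 3.27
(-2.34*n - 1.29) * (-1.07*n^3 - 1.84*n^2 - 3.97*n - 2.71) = 2.5038*n^4 + 5.6859*n^3 + 11.6634*n^2 + 11.4627*n + 3.4959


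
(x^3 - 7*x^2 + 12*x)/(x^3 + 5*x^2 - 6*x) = (x^2 - 7*x + 12)/(x^2 + 5*x - 6)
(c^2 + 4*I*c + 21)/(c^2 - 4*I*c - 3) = (c + 7*I)/(c - I)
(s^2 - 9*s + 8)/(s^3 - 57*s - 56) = (s - 1)/(s^2 + 8*s + 7)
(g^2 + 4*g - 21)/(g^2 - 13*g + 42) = (g^2 + 4*g - 21)/(g^2 - 13*g + 42)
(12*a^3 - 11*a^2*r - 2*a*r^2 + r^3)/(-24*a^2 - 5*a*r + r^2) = (4*a^2 - 5*a*r + r^2)/(-8*a + r)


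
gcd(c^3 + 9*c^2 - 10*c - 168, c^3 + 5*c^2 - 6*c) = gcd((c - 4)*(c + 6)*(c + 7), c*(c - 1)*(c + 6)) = c + 6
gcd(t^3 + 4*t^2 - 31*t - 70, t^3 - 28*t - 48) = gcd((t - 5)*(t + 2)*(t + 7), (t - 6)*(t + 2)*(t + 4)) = t + 2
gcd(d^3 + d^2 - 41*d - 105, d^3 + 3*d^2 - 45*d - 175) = d^2 - 2*d - 35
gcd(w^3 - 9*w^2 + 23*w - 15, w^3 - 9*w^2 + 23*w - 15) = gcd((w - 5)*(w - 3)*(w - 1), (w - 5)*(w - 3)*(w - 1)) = w^3 - 9*w^2 + 23*w - 15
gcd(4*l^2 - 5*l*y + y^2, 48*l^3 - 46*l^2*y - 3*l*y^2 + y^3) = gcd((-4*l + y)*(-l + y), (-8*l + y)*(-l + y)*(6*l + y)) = -l + y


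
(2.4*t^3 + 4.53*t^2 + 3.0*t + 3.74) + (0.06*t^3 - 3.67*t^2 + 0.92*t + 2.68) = 2.46*t^3 + 0.86*t^2 + 3.92*t + 6.42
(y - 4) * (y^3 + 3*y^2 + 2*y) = y^4 - y^3 - 10*y^2 - 8*y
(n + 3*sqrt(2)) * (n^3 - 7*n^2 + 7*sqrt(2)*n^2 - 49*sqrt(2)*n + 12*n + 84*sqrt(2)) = n^4 - 7*n^3 + 10*sqrt(2)*n^3 - 70*sqrt(2)*n^2 + 54*n^2 - 294*n + 120*sqrt(2)*n + 504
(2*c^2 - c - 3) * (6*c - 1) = 12*c^3 - 8*c^2 - 17*c + 3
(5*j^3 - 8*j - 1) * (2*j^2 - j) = 10*j^5 - 5*j^4 - 16*j^3 + 6*j^2 + j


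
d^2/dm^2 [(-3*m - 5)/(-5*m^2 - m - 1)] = 2*((3*m + 5)*(10*m + 1)^2 - (45*m + 28)*(5*m^2 + m + 1))/(5*m^2 + m + 1)^3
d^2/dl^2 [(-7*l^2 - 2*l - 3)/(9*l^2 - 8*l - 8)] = 2*(-666*l^3 - 2241*l^2 + 216*l - 728)/(729*l^6 - 1944*l^5 - 216*l^4 + 2944*l^3 + 192*l^2 - 1536*l - 512)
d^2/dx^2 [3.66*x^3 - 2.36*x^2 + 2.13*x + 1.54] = 21.96*x - 4.72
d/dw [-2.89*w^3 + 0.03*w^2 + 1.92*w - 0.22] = -8.67*w^2 + 0.06*w + 1.92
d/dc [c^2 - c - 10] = 2*c - 1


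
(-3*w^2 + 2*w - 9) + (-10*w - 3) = -3*w^2 - 8*w - 12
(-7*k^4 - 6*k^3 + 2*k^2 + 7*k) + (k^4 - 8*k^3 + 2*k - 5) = -6*k^4 - 14*k^3 + 2*k^2 + 9*k - 5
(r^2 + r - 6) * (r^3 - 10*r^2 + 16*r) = r^5 - 9*r^4 + 76*r^2 - 96*r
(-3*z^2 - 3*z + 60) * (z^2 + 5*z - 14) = -3*z^4 - 18*z^3 + 87*z^2 + 342*z - 840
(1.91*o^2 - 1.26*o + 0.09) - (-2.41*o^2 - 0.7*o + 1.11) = 4.32*o^2 - 0.56*o - 1.02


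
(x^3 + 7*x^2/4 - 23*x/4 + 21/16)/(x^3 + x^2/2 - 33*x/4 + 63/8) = (4*x - 1)/(2*(2*x - 3))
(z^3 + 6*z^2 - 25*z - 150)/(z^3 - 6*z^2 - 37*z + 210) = (z + 5)/(z - 7)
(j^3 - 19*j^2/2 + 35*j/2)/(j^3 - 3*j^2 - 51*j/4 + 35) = 2*j*(j - 7)/(2*j^2 - j - 28)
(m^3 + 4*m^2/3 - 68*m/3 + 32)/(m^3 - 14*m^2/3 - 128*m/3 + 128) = (m - 2)/(m - 8)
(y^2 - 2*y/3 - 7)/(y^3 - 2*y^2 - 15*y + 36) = (y + 7/3)/(y^2 + y - 12)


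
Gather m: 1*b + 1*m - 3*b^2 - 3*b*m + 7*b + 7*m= -3*b^2 + 8*b + m*(8 - 3*b)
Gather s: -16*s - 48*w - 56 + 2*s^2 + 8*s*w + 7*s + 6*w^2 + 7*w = 2*s^2 + s*(8*w - 9) + 6*w^2 - 41*w - 56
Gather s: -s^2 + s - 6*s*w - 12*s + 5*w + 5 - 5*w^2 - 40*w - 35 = -s^2 + s*(-6*w - 11) - 5*w^2 - 35*w - 30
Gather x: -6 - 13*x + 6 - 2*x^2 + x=-2*x^2 - 12*x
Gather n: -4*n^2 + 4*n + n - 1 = -4*n^2 + 5*n - 1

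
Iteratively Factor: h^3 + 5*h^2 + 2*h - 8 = (h - 1)*(h^2 + 6*h + 8) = (h - 1)*(h + 4)*(h + 2)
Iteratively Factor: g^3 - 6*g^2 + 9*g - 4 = (g - 4)*(g^2 - 2*g + 1) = (g - 4)*(g - 1)*(g - 1)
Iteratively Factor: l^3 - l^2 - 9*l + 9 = (l - 3)*(l^2 + 2*l - 3) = (l - 3)*(l + 3)*(l - 1)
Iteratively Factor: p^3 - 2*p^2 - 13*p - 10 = (p + 1)*(p^2 - 3*p - 10) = (p + 1)*(p + 2)*(p - 5)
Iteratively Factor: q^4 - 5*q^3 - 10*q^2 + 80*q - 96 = (q - 2)*(q^3 - 3*q^2 - 16*q + 48) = (q - 4)*(q - 2)*(q^2 + q - 12) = (q - 4)*(q - 3)*(q - 2)*(q + 4)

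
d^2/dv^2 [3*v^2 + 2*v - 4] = 6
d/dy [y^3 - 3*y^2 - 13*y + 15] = 3*y^2 - 6*y - 13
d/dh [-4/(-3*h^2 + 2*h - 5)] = 8*(1 - 3*h)/(3*h^2 - 2*h + 5)^2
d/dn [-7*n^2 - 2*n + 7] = -14*n - 2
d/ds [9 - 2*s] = -2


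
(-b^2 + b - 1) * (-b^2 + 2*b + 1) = b^4 - 3*b^3 + 2*b^2 - b - 1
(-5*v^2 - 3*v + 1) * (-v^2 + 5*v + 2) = 5*v^4 - 22*v^3 - 26*v^2 - v + 2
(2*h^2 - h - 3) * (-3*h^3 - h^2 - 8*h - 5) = -6*h^5 + h^4 - 6*h^3 + h^2 + 29*h + 15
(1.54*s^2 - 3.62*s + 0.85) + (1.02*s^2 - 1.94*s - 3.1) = 2.56*s^2 - 5.56*s - 2.25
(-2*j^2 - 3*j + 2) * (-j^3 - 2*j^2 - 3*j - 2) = 2*j^5 + 7*j^4 + 10*j^3 + 9*j^2 - 4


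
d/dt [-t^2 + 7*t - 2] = 7 - 2*t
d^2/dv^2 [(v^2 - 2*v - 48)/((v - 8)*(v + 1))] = 10/(v^3 + 3*v^2 + 3*v + 1)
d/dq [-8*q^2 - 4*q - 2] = -16*q - 4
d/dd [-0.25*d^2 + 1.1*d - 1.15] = 1.1 - 0.5*d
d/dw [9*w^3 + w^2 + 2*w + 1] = 27*w^2 + 2*w + 2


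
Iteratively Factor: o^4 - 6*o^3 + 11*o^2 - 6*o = (o - 3)*(o^3 - 3*o^2 + 2*o) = o*(o - 3)*(o^2 - 3*o + 2) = o*(o - 3)*(o - 2)*(o - 1)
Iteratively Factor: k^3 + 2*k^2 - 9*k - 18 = (k + 3)*(k^2 - k - 6) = (k + 2)*(k + 3)*(k - 3)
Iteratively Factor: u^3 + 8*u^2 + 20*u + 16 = (u + 2)*(u^2 + 6*u + 8) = (u + 2)^2*(u + 4)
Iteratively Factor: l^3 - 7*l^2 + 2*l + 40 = (l - 4)*(l^2 - 3*l - 10) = (l - 4)*(l + 2)*(l - 5)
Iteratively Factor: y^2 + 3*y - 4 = (y + 4)*(y - 1)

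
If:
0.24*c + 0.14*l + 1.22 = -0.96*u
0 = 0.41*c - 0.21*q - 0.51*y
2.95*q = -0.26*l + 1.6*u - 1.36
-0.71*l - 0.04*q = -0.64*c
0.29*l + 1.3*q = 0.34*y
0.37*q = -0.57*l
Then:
No Solution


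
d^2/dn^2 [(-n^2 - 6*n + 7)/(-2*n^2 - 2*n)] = (5*n^3 - 21*n^2 - 21*n - 7)/(n^3*(n^3 + 3*n^2 + 3*n + 1))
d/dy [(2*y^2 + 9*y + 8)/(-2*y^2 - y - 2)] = 2*(8*y^2 + 12*y - 5)/(4*y^4 + 4*y^3 + 9*y^2 + 4*y + 4)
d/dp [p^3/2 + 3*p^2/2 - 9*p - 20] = 3*p^2/2 + 3*p - 9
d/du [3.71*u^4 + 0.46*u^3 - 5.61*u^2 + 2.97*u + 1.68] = 14.84*u^3 + 1.38*u^2 - 11.22*u + 2.97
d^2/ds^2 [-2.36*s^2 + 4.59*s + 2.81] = -4.72000000000000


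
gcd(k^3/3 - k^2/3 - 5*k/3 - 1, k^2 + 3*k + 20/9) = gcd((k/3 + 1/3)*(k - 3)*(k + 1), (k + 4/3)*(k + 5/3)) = 1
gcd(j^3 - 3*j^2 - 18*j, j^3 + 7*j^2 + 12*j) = j^2 + 3*j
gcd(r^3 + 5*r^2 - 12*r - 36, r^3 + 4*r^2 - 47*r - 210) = r + 6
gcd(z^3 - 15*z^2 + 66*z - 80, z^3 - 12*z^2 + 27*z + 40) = z^2 - 13*z + 40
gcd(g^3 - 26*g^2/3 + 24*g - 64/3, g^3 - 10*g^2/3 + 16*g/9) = g - 8/3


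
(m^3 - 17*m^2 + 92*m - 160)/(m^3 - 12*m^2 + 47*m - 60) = (m - 8)/(m - 3)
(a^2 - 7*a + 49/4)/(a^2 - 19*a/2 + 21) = (a - 7/2)/(a - 6)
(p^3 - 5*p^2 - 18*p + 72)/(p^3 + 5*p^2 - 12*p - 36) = (p^2 - 2*p - 24)/(p^2 + 8*p + 12)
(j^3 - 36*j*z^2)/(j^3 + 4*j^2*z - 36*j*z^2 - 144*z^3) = j/(j + 4*z)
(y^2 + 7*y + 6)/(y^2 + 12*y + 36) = (y + 1)/(y + 6)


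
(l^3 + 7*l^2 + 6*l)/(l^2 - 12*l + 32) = l*(l^2 + 7*l + 6)/(l^2 - 12*l + 32)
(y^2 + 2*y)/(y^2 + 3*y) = (y + 2)/(y + 3)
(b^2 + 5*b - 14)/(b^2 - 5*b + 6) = (b + 7)/(b - 3)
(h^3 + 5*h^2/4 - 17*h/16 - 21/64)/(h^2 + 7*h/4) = h - 1/2 - 3/(16*h)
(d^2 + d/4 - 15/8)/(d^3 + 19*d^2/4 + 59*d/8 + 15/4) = (4*d - 5)/(4*d^2 + 13*d + 10)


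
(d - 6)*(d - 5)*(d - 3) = d^3 - 14*d^2 + 63*d - 90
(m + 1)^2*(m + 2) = m^3 + 4*m^2 + 5*m + 2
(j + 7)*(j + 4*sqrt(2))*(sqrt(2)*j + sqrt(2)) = sqrt(2)*j^3 + 8*j^2 + 8*sqrt(2)*j^2 + 7*sqrt(2)*j + 64*j + 56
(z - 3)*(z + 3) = z^2 - 9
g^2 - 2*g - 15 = (g - 5)*(g + 3)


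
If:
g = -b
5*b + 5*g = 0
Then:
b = -g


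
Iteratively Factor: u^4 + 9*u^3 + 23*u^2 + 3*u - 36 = (u + 3)*(u^3 + 6*u^2 + 5*u - 12) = (u + 3)^2*(u^2 + 3*u - 4) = (u - 1)*(u + 3)^2*(u + 4)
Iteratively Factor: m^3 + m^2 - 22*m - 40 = (m + 4)*(m^2 - 3*m - 10) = (m + 2)*(m + 4)*(m - 5)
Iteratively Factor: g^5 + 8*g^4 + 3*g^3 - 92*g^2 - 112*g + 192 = (g + 4)*(g^4 + 4*g^3 - 13*g^2 - 40*g + 48) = (g + 4)^2*(g^3 - 13*g + 12) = (g - 1)*(g + 4)^2*(g^2 + g - 12) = (g - 3)*(g - 1)*(g + 4)^2*(g + 4)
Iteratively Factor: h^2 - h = (h)*(h - 1)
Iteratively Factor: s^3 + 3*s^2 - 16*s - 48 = (s + 4)*(s^2 - s - 12) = (s - 4)*(s + 4)*(s + 3)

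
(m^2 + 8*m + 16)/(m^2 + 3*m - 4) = (m + 4)/(m - 1)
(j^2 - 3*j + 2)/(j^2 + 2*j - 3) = (j - 2)/(j + 3)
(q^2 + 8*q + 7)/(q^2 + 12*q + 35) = (q + 1)/(q + 5)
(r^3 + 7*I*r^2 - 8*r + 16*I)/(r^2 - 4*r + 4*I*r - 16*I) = (r^2 + 3*I*r + 4)/(r - 4)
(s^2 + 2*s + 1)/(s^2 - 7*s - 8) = (s + 1)/(s - 8)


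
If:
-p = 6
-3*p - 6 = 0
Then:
No Solution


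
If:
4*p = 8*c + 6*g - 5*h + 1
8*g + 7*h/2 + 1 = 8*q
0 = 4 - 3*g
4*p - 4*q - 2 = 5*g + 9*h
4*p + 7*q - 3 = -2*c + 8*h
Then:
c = -1653/416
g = 4/3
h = -277/117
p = -5125/1872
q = 791/1872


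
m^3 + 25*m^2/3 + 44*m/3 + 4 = (m + 1/3)*(m + 2)*(m + 6)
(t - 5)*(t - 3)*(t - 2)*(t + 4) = t^4 - 6*t^3 - 9*t^2 + 94*t - 120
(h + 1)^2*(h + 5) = h^3 + 7*h^2 + 11*h + 5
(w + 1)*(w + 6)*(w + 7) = w^3 + 14*w^2 + 55*w + 42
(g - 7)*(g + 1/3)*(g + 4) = g^3 - 8*g^2/3 - 29*g - 28/3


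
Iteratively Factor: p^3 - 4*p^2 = (p - 4)*(p^2) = p*(p - 4)*(p)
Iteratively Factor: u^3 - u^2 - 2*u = (u + 1)*(u^2 - 2*u) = (u - 2)*(u + 1)*(u)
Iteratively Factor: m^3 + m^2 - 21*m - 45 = (m + 3)*(m^2 - 2*m - 15) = (m + 3)^2*(m - 5)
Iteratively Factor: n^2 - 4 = (n + 2)*(n - 2)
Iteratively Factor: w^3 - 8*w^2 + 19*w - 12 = (w - 3)*(w^2 - 5*w + 4) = (w - 3)*(w - 1)*(w - 4)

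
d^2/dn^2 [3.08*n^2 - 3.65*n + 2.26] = 6.16000000000000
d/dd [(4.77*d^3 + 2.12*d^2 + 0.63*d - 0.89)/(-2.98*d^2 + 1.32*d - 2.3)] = (-14.2146*d^4 + 12.5928*d^3 - 28.2372*d^2 - 15.0564*d - 0.2742)/(8.8804*d^4 - 7.8672*d^3 + 15.4504*d^2 - 6.072*d + 5.29)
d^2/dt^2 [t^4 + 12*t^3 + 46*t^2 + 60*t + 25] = 12*t^2 + 72*t + 92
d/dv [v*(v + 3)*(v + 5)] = 3*v^2 + 16*v + 15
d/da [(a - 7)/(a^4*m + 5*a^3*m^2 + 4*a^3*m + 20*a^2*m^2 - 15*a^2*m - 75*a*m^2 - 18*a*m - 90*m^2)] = (a^4 + 5*a^3*m + 4*a^3 + 20*a^2*m - 15*a^2 - 75*a*m - 18*a - 90*m - (a - 7)*(4*a^3 + 15*a^2*m + 12*a^2 + 40*a*m - 30*a - 75*m - 18))/(m*(a^4 + 5*a^3*m + 4*a^3 + 20*a^2*m - 15*a^2 - 75*a*m - 18*a - 90*m)^2)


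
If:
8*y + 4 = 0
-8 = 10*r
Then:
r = -4/5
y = -1/2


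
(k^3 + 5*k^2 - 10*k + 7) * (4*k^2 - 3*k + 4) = 4*k^5 + 17*k^4 - 51*k^3 + 78*k^2 - 61*k + 28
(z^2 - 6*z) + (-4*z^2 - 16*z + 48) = -3*z^2 - 22*z + 48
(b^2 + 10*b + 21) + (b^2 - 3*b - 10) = 2*b^2 + 7*b + 11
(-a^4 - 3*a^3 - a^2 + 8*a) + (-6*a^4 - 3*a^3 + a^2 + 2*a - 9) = -7*a^4 - 6*a^3 + 10*a - 9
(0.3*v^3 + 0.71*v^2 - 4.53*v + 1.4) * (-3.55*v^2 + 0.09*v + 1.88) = -1.065*v^5 - 2.4935*v^4 + 16.7094*v^3 - 4.0429*v^2 - 8.3904*v + 2.632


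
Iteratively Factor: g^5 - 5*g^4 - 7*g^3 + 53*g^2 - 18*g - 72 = (g - 2)*(g^4 - 3*g^3 - 13*g^2 + 27*g + 36) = (g - 2)*(g + 1)*(g^3 - 4*g^2 - 9*g + 36) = (g - 3)*(g - 2)*(g + 1)*(g^2 - g - 12) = (g - 4)*(g - 3)*(g - 2)*(g + 1)*(g + 3)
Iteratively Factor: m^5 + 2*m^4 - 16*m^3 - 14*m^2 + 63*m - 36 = (m - 1)*(m^4 + 3*m^3 - 13*m^2 - 27*m + 36) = (m - 1)*(m + 3)*(m^3 - 13*m + 12) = (m - 1)*(m + 3)*(m + 4)*(m^2 - 4*m + 3) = (m - 3)*(m - 1)*(m + 3)*(m + 4)*(m - 1)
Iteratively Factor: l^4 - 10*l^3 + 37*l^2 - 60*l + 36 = (l - 3)*(l^3 - 7*l^2 + 16*l - 12) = (l - 3)*(l - 2)*(l^2 - 5*l + 6) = (l - 3)*(l - 2)^2*(l - 3)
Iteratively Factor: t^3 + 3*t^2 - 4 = (t + 2)*(t^2 + t - 2) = (t + 2)^2*(t - 1)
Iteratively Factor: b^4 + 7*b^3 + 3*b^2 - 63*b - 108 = (b + 3)*(b^3 + 4*b^2 - 9*b - 36) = (b + 3)^2*(b^2 + b - 12) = (b + 3)^2*(b + 4)*(b - 3)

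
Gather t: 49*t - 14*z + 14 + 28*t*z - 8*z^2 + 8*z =t*(28*z + 49) - 8*z^2 - 6*z + 14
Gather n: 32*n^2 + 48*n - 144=32*n^2 + 48*n - 144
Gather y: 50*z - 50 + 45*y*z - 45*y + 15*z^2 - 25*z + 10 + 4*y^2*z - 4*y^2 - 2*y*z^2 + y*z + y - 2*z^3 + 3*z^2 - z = y^2*(4*z - 4) + y*(-2*z^2 + 46*z - 44) - 2*z^3 + 18*z^2 + 24*z - 40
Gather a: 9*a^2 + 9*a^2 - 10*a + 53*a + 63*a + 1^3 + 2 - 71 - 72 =18*a^2 + 106*a - 140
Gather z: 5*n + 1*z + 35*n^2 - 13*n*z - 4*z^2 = 35*n^2 + 5*n - 4*z^2 + z*(1 - 13*n)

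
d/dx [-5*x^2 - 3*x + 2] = -10*x - 3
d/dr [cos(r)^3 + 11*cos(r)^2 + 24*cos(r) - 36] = (3*sin(r)^2 - 22*cos(r) - 27)*sin(r)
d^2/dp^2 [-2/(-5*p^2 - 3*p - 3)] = 4*(-25*p^2 - 15*p + (10*p + 3)^2 - 15)/(5*p^2 + 3*p + 3)^3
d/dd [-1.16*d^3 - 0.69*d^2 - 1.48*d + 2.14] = -3.48*d^2 - 1.38*d - 1.48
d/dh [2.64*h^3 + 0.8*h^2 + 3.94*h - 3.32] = 7.92*h^2 + 1.6*h + 3.94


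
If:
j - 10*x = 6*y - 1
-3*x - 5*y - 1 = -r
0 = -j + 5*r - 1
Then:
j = -32*y - 11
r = -32*y/5 - 2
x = -19*y/5 - 1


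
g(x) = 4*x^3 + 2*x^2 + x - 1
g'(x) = 12*x^2 + 4*x + 1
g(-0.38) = -1.31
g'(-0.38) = 1.21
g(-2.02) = -27.83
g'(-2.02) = 41.88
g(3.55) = 206.71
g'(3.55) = 166.43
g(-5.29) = -542.47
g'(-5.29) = 315.65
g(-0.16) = -1.13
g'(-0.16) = 0.67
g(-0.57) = -1.66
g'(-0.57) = 2.62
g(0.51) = 0.56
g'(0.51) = 6.16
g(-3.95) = -220.26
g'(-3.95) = 172.43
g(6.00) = 941.00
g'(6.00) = 457.00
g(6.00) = 941.00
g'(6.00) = 457.00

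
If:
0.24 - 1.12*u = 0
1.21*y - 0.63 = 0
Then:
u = 0.21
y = 0.52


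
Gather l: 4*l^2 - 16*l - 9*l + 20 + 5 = 4*l^2 - 25*l + 25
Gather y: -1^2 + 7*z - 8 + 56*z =63*z - 9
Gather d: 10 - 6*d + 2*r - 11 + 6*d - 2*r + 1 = 0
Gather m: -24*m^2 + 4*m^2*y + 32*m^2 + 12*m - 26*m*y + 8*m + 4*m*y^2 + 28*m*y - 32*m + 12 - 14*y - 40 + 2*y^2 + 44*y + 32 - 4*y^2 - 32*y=m^2*(4*y + 8) + m*(4*y^2 + 2*y - 12) - 2*y^2 - 2*y + 4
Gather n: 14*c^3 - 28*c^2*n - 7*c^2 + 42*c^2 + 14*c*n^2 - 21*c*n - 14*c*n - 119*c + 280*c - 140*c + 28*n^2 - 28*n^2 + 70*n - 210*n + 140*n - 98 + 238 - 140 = 14*c^3 + 35*c^2 + 14*c*n^2 + 21*c + n*(-28*c^2 - 35*c)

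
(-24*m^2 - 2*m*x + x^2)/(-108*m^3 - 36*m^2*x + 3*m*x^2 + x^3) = (4*m + x)/(18*m^2 + 9*m*x + x^2)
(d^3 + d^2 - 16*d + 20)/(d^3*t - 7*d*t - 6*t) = (-d^3 - d^2 + 16*d - 20)/(t*(-d^3 + 7*d + 6))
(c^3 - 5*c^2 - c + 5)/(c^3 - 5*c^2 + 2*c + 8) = (c^2 - 6*c + 5)/(c^2 - 6*c + 8)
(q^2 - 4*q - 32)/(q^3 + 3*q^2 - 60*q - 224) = 1/(q + 7)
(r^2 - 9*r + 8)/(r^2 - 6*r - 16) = (r - 1)/(r + 2)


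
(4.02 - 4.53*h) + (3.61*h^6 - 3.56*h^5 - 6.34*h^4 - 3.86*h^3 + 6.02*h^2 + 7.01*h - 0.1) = 3.61*h^6 - 3.56*h^5 - 6.34*h^4 - 3.86*h^3 + 6.02*h^2 + 2.48*h + 3.92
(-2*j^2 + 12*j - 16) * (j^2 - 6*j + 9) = -2*j^4 + 24*j^3 - 106*j^2 + 204*j - 144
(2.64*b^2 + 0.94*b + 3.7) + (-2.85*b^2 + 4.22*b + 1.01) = -0.21*b^2 + 5.16*b + 4.71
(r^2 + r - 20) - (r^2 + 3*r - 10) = -2*r - 10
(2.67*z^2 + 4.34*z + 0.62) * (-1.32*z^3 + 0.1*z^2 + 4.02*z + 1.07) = -3.5244*z^5 - 5.4618*z^4 + 10.349*z^3 + 20.3657*z^2 + 7.1362*z + 0.6634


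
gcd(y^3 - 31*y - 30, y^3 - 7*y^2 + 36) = y - 6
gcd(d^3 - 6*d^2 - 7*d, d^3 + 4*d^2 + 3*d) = d^2 + d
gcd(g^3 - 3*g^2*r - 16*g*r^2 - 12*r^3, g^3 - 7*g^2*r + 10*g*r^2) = 1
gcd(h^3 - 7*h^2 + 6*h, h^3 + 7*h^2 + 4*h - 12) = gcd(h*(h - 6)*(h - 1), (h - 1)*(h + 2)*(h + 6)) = h - 1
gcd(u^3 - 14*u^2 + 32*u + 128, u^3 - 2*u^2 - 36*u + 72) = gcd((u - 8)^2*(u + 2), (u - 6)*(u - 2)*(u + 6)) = 1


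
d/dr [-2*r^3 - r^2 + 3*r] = -6*r^2 - 2*r + 3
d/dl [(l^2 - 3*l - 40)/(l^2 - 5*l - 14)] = 2*(-l^2 + 26*l - 79)/(l^4 - 10*l^3 - 3*l^2 + 140*l + 196)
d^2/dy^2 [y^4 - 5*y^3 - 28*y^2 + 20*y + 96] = 12*y^2 - 30*y - 56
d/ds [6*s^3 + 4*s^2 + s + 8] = 18*s^2 + 8*s + 1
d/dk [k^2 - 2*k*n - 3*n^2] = 2*k - 2*n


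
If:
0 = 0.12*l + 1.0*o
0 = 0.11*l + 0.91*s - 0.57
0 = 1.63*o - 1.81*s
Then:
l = 48.89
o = -5.87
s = -5.28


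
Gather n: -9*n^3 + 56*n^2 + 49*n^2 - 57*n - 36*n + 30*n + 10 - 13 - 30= -9*n^3 + 105*n^2 - 63*n - 33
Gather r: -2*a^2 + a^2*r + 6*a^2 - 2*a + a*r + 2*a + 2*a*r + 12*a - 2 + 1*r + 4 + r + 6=4*a^2 + 12*a + r*(a^2 + 3*a + 2) + 8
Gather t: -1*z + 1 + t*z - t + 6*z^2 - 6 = t*(z - 1) + 6*z^2 - z - 5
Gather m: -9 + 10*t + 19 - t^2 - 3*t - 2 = -t^2 + 7*t + 8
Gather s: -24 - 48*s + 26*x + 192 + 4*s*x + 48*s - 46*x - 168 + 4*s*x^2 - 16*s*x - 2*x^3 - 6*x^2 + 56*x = s*(4*x^2 - 12*x) - 2*x^3 - 6*x^2 + 36*x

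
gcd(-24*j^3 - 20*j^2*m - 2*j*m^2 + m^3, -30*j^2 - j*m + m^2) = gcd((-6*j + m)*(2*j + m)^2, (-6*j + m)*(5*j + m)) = 6*j - m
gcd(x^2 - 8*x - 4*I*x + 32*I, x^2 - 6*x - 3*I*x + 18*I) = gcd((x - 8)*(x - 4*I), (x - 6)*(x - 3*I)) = 1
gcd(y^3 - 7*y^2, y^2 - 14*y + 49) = y - 7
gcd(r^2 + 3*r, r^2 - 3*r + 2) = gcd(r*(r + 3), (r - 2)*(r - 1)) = 1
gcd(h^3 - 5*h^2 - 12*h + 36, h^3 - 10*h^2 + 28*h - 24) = h^2 - 8*h + 12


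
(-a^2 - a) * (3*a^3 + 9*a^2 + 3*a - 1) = -3*a^5 - 12*a^4 - 12*a^3 - 2*a^2 + a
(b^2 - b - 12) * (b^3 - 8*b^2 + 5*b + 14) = b^5 - 9*b^4 + b^3 + 105*b^2 - 74*b - 168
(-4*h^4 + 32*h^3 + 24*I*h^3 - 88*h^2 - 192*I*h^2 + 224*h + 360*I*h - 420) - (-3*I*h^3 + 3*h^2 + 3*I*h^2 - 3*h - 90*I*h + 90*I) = -4*h^4 + 32*h^3 + 27*I*h^3 - 91*h^2 - 195*I*h^2 + 227*h + 450*I*h - 420 - 90*I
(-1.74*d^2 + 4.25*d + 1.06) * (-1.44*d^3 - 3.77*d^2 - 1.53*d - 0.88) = 2.5056*d^5 + 0.4398*d^4 - 14.8867*d^3 - 8.9675*d^2 - 5.3618*d - 0.9328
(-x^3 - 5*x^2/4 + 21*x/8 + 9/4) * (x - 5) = -x^4 + 15*x^3/4 + 71*x^2/8 - 87*x/8 - 45/4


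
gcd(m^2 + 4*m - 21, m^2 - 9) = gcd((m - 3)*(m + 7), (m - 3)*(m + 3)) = m - 3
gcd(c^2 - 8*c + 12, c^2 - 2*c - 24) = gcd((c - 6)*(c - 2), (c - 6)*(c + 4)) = c - 6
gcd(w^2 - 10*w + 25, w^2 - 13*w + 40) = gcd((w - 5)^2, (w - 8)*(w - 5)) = w - 5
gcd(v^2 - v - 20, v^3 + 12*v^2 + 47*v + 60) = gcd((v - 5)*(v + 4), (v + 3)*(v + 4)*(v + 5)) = v + 4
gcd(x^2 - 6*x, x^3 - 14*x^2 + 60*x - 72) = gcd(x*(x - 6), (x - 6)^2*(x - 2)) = x - 6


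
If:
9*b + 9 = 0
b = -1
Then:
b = -1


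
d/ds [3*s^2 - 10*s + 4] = 6*s - 10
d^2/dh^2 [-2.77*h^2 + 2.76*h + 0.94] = -5.54000000000000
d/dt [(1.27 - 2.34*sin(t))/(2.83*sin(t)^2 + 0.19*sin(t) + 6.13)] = (6.6222*sin(t)^2 - 7.1882*sin(t) - 14.5855)*cos(t)/(8.0089*sin(t)^4 + 1.0754*sin(t)^3 + 34.7319*sin(t)^2 + 2.3294*sin(t) + 37.5769)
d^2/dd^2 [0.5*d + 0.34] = 0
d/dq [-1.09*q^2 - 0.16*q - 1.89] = -2.18*q - 0.16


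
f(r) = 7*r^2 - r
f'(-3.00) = -43.00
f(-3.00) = 66.00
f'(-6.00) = -85.00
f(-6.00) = 258.00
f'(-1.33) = -19.62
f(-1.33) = 13.71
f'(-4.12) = -58.68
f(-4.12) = 122.94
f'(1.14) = 14.96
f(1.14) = 7.96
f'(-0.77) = -11.78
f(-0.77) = 4.92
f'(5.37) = 74.18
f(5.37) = 196.49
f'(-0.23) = -4.22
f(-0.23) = 0.60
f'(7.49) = 103.86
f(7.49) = 385.21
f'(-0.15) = -3.10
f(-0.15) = 0.31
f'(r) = 14*r - 1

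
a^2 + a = a*(a + 1)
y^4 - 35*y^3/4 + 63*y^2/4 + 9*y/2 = y*(y - 6)*(y - 3)*(y + 1/4)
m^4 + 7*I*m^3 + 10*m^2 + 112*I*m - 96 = (m - 4*I)*(m + I)*(m + 4*I)*(m + 6*I)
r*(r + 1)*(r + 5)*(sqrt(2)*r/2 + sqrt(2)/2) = sqrt(2)*r^4/2 + 7*sqrt(2)*r^3/2 + 11*sqrt(2)*r^2/2 + 5*sqrt(2)*r/2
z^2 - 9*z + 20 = (z - 5)*(z - 4)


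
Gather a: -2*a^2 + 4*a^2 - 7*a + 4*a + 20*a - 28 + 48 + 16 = 2*a^2 + 17*a + 36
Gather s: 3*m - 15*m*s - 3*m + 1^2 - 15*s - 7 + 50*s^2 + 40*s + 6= 50*s^2 + s*(25 - 15*m)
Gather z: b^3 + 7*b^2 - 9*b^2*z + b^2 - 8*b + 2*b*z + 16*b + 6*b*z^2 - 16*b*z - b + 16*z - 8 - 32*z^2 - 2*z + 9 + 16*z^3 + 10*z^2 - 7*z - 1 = b^3 + 8*b^2 + 7*b + 16*z^3 + z^2*(6*b - 22) + z*(-9*b^2 - 14*b + 7)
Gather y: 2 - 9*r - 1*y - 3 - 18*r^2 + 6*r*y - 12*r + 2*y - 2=-18*r^2 - 21*r + y*(6*r + 1) - 3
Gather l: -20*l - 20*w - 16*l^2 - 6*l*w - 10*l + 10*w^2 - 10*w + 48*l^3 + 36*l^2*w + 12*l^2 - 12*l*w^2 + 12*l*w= 48*l^3 + l^2*(36*w - 4) + l*(-12*w^2 + 6*w - 30) + 10*w^2 - 30*w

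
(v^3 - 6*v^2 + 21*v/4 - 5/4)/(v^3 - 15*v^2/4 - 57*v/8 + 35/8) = 2*(2*v - 1)/(4*v + 7)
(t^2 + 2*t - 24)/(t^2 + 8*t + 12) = (t - 4)/(t + 2)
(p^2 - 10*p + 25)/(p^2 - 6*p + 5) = (p - 5)/(p - 1)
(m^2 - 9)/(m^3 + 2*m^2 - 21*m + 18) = (m + 3)/(m^2 + 5*m - 6)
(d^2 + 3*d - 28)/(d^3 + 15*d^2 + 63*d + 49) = (d - 4)/(d^2 + 8*d + 7)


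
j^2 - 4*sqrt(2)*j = j*(j - 4*sqrt(2))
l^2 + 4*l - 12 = (l - 2)*(l + 6)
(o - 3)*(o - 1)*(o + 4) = o^3 - 13*o + 12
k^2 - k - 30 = (k - 6)*(k + 5)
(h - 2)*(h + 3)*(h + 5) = h^3 + 6*h^2 - h - 30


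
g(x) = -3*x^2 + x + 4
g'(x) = 1 - 6*x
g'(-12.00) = 73.00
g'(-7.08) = 43.48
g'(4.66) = -26.96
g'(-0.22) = 2.32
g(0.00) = 4.00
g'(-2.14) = 13.84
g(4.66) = -56.49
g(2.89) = -18.17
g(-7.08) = -153.46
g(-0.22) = 3.63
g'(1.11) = -5.66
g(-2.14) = -11.88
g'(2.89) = -16.34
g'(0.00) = 1.00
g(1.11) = 1.41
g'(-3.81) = 23.86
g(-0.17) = 3.74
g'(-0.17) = 2.02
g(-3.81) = -43.36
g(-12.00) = -440.00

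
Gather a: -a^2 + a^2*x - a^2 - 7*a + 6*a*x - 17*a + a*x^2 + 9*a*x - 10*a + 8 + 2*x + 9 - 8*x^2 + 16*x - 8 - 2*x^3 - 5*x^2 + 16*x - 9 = a^2*(x - 2) + a*(x^2 + 15*x - 34) - 2*x^3 - 13*x^2 + 34*x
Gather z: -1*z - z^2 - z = -z^2 - 2*z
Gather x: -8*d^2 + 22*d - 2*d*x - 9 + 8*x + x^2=-8*d^2 + 22*d + x^2 + x*(8 - 2*d) - 9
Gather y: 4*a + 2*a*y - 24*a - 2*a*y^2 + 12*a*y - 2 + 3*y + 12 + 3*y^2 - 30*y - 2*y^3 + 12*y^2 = -20*a - 2*y^3 + y^2*(15 - 2*a) + y*(14*a - 27) + 10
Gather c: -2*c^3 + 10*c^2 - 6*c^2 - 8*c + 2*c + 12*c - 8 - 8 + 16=-2*c^3 + 4*c^2 + 6*c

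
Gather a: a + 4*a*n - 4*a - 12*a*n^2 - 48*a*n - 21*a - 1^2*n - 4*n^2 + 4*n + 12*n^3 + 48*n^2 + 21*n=a*(-12*n^2 - 44*n - 24) + 12*n^3 + 44*n^2 + 24*n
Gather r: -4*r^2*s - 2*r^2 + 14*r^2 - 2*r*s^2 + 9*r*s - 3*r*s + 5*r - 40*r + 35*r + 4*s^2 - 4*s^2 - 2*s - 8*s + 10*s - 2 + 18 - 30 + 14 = r^2*(12 - 4*s) + r*(-2*s^2 + 6*s)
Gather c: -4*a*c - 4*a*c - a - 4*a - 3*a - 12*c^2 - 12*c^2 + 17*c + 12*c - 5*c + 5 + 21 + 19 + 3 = -8*a - 24*c^2 + c*(24 - 8*a) + 48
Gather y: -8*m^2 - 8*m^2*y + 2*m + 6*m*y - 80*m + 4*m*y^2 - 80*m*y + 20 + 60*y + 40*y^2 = -8*m^2 - 78*m + y^2*(4*m + 40) + y*(-8*m^2 - 74*m + 60) + 20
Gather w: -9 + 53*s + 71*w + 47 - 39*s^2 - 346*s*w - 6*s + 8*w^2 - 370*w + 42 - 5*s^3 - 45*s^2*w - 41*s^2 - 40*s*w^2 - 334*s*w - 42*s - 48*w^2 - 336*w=-5*s^3 - 80*s^2 + 5*s + w^2*(-40*s - 40) + w*(-45*s^2 - 680*s - 635) + 80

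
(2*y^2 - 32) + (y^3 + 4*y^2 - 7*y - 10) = y^3 + 6*y^2 - 7*y - 42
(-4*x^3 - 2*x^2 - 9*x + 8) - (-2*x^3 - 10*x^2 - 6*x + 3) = -2*x^3 + 8*x^2 - 3*x + 5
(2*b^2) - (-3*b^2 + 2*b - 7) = 5*b^2 - 2*b + 7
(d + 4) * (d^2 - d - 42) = d^3 + 3*d^2 - 46*d - 168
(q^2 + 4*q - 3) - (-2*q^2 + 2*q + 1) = 3*q^2 + 2*q - 4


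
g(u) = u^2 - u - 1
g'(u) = 2*u - 1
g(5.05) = 19.45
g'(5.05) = 9.10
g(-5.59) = 35.84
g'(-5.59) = -12.18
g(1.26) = -0.67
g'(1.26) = 1.52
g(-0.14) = -0.84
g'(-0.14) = -1.28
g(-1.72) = 3.68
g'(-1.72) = -4.44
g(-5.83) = 38.82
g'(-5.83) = -12.66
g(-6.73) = 51.02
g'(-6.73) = -14.46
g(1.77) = 0.36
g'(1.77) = 2.54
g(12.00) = 131.00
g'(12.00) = 23.00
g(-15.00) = 239.00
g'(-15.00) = -31.00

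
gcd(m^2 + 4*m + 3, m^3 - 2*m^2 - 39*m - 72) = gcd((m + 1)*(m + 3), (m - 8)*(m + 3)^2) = m + 3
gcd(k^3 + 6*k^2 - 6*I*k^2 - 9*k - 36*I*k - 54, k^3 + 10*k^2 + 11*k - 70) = 1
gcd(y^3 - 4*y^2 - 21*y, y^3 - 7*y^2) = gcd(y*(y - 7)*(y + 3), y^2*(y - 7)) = y^2 - 7*y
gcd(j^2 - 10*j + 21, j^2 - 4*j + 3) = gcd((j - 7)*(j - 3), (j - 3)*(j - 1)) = j - 3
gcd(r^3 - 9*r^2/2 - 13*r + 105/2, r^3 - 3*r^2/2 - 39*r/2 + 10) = r - 5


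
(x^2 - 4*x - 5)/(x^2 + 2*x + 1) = (x - 5)/(x + 1)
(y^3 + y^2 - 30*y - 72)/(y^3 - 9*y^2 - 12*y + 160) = (y^2 - 3*y - 18)/(y^2 - 13*y + 40)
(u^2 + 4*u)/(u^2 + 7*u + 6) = u*(u + 4)/(u^2 + 7*u + 6)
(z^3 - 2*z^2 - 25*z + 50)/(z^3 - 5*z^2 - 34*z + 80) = (z - 5)/(z - 8)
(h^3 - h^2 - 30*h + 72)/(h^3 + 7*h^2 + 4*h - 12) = (h^2 - 7*h + 12)/(h^2 + h - 2)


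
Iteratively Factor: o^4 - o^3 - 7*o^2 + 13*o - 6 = (o + 3)*(o^3 - 4*o^2 + 5*o - 2) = (o - 1)*(o + 3)*(o^2 - 3*o + 2) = (o - 1)^2*(o + 3)*(o - 2)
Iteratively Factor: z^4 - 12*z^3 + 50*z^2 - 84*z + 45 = (z - 1)*(z^3 - 11*z^2 + 39*z - 45) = (z - 3)*(z - 1)*(z^2 - 8*z + 15) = (z - 3)^2*(z - 1)*(z - 5)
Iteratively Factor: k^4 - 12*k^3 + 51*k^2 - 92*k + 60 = (k - 2)*(k^3 - 10*k^2 + 31*k - 30) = (k - 2)^2*(k^2 - 8*k + 15) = (k - 5)*(k - 2)^2*(k - 3)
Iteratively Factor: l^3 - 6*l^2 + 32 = (l - 4)*(l^2 - 2*l - 8) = (l - 4)*(l + 2)*(l - 4)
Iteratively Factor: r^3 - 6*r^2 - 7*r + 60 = (r + 3)*(r^2 - 9*r + 20) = (r - 4)*(r + 3)*(r - 5)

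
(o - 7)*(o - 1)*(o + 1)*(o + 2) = o^4 - 5*o^3 - 15*o^2 + 5*o + 14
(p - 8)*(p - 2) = p^2 - 10*p + 16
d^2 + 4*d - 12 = (d - 2)*(d + 6)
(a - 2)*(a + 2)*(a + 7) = a^3 + 7*a^2 - 4*a - 28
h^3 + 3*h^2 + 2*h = h*(h + 1)*(h + 2)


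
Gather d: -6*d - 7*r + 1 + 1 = -6*d - 7*r + 2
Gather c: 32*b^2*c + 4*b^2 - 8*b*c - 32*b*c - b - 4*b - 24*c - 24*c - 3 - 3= 4*b^2 - 5*b + c*(32*b^2 - 40*b - 48) - 6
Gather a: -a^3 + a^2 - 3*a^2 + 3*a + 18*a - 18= -a^3 - 2*a^2 + 21*a - 18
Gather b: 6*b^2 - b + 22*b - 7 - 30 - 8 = 6*b^2 + 21*b - 45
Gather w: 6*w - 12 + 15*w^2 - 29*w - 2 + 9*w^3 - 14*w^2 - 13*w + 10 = 9*w^3 + w^2 - 36*w - 4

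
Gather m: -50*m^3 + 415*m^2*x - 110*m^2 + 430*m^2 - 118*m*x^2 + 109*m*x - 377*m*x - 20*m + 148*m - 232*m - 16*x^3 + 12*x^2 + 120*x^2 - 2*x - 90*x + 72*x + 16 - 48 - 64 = -50*m^3 + m^2*(415*x + 320) + m*(-118*x^2 - 268*x - 104) - 16*x^3 + 132*x^2 - 20*x - 96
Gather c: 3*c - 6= 3*c - 6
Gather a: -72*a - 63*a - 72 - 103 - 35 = -135*a - 210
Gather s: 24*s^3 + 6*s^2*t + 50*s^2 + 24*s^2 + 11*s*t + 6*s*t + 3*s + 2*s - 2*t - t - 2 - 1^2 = 24*s^3 + s^2*(6*t + 74) + s*(17*t + 5) - 3*t - 3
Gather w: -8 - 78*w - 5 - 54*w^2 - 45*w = -54*w^2 - 123*w - 13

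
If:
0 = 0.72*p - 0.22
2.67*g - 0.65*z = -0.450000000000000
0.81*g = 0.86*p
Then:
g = 0.32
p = 0.31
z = 2.02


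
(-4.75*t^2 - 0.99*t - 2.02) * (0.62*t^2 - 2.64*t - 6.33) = -2.945*t^4 + 11.9262*t^3 + 31.4287*t^2 + 11.5995*t + 12.7866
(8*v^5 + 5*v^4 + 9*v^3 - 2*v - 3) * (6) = 48*v^5 + 30*v^4 + 54*v^3 - 12*v - 18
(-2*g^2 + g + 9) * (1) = -2*g^2 + g + 9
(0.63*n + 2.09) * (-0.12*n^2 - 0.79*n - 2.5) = -0.0756*n^3 - 0.7485*n^2 - 3.2261*n - 5.225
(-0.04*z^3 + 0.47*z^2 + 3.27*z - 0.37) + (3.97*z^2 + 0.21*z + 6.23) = -0.04*z^3 + 4.44*z^2 + 3.48*z + 5.86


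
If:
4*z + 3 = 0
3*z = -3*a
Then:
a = 3/4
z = -3/4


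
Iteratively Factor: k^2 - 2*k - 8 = (k - 4)*(k + 2)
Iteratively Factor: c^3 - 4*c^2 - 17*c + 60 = (c + 4)*(c^2 - 8*c + 15) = (c - 5)*(c + 4)*(c - 3)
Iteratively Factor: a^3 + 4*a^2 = (a)*(a^2 + 4*a) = a*(a + 4)*(a)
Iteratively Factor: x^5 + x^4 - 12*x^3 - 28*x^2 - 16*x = (x + 2)*(x^4 - x^3 - 10*x^2 - 8*x) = (x + 2)^2*(x^3 - 3*x^2 - 4*x) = (x - 4)*(x + 2)^2*(x^2 + x) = x*(x - 4)*(x + 2)^2*(x + 1)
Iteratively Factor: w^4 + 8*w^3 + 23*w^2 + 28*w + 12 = (w + 3)*(w^3 + 5*w^2 + 8*w + 4) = (w + 2)*(w + 3)*(w^2 + 3*w + 2) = (w + 1)*(w + 2)*(w + 3)*(w + 2)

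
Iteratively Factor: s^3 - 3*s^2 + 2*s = (s - 2)*(s^2 - s) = s*(s - 2)*(s - 1)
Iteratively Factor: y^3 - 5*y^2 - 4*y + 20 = (y - 2)*(y^2 - 3*y - 10) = (y - 2)*(y + 2)*(y - 5)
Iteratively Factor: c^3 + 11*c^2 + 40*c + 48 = (c + 4)*(c^2 + 7*c + 12) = (c + 4)^2*(c + 3)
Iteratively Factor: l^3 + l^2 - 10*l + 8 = (l - 2)*(l^2 + 3*l - 4) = (l - 2)*(l + 4)*(l - 1)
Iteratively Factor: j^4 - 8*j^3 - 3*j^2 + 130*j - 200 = (j - 5)*(j^3 - 3*j^2 - 18*j + 40) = (j - 5)*(j + 4)*(j^2 - 7*j + 10) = (j - 5)*(j - 2)*(j + 4)*(j - 5)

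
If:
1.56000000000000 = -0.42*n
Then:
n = -3.71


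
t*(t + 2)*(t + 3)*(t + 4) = t^4 + 9*t^3 + 26*t^2 + 24*t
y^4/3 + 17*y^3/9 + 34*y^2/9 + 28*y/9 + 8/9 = (y/3 + 1/3)*(y + 2/3)*(y + 2)^2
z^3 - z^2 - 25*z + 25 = (z - 5)*(z - 1)*(z + 5)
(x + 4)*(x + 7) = x^2 + 11*x + 28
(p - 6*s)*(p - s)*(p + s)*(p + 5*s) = p^4 - p^3*s - 31*p^2*s^2 + p*s^3 + 30*s^4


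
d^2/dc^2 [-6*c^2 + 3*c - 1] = -12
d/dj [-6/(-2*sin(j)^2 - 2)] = -12*sin(2*j)/(cos(2*j) - 3)^2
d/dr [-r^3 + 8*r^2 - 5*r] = -3*r^2 + 16*r - 5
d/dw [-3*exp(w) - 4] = -3*exp(w)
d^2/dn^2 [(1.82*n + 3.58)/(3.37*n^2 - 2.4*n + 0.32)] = ((1.82*n + 3.58)*(6.74*n - 2.4)*(13.48*n - 4.8) - (36.8004*n + 15.3932)*(3.37*n^2 - 2.4*n + 0.32))/(3.37*n^2 - 2.4*n + 0.32)^3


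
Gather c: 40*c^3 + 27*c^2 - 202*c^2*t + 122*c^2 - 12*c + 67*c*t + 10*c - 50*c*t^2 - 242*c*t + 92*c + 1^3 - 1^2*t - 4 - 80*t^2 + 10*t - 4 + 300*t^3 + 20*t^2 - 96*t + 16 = 40*c^3 + c^2*(149 - 202*t) + c*(-50*t^2 - 175*t + 90) + 300*t^3 - 60*t^2 - 87*t + 9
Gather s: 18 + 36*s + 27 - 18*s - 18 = 18*s + 27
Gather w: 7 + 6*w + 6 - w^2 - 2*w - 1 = -w^2 + 4*w + 12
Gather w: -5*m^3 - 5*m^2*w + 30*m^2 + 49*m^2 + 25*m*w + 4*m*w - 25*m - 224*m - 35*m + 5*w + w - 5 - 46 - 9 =-5*m^3 + 79*m^2 - 284*m + w*(-5*m^2 + 29*m + 6) - 60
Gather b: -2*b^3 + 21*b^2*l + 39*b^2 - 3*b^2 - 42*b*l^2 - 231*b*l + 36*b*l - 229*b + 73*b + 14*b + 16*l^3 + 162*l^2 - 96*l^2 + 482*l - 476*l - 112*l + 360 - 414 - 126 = -2*b^3 + b^2*(21*l + 36) + b*(-42*l^2 - 195*l - 142) + 16*l^3 + 66*l^2 - 106*l - 180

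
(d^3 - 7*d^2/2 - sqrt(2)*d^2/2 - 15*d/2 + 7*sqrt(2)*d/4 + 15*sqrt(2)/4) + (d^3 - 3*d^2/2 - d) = 2*d^3 - 5*d^2 - sqrt(2)*d^2/2 - 17*d/2 + 7*sqrt(2)*d/4 + 15*sqrt(2)/4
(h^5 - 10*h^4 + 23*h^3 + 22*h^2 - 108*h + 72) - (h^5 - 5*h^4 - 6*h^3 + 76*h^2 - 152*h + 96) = -5*h^4 + 29*h^3 - 54*h^2 + 44*h - 24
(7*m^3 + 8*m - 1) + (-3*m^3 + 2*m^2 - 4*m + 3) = 4*m^3 + 2*m^2 + 4*m + 2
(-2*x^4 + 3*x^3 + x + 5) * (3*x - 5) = -6*x^5 + 19*x^4 - 15*x^3 + 3*x^2 + 10*x - 25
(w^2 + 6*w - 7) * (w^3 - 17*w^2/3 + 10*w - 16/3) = w^5 + w^4/3 - 31*w^3 + 283*w^2/3 - 102*w + 112/3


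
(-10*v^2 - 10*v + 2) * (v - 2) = -10*v^3 + 10*v^2 + 22*v - 4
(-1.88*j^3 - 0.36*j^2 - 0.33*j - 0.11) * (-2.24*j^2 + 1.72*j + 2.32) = 4.2112*j^5 - 2.4272*j^4 - 4.2416*j^3 - 1.1564*j^2 - 0.9548*j - 0.2552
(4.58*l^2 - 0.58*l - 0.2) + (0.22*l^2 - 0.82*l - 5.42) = 4.8*l^2 - 1.4*l - 5.62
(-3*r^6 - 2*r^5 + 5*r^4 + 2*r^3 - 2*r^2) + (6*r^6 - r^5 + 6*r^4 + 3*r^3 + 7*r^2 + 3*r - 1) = 3*r^6 - 3*r^5 + 11*r^4 + 5*r^3 + 5*r^2 + 3*r - 1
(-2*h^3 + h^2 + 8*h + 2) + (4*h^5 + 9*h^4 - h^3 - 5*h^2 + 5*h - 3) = 4*h^5 + 9*h^4 - 3*h^3 - 4*h^2 + 13*h - 1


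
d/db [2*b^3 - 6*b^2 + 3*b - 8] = 6*b^2 - 12*b + 3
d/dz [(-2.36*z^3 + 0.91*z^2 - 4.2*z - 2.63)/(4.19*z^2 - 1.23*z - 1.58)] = (-9.8884*z^4 + 5.8056*z^3 + 27.6651*z^2 + 19.1638*z + 3.4011)/(17.5561*z^4 - 10.3074*z^3 - 11.7275*z^2 + 3.8868*z + 2.4964)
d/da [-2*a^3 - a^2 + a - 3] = -6*a^2 - 2*a + 1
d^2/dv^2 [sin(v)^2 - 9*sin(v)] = 9*sin(v) + 2*cos(2*v)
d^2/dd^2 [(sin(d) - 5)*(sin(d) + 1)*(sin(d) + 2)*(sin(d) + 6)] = -16*sin(d)^4 - 36*sin(d)^3 + 112*sin(d)^2 + 112*sin(d) - 50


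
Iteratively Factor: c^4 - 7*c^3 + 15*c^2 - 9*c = (c - 3)*(c^3 - 4*c^2 + 3*c) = (c - 3)*(c - 1)*(c^2 - 3*c) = c*(c - 3)*(c - 1)*(c - 3)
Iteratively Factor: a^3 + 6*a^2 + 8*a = (a + 4)*(a^2 + 2*a) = a*(a + 4)*(a + 2)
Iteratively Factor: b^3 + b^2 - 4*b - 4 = (b + 1)*(b^2 - 4) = (b + 1)*(b + 2)*(b - 2)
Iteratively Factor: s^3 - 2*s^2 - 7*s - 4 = (s - 4)*(s^2 + 2*s + 1) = (s - 4)*(s + 1)*(s + 1)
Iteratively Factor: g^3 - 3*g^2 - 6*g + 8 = (g - 4)*(g^2 + g - 2) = (g - 4)*(g - 1)*(g + 2)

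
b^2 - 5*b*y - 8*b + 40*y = (b - 8)*(b - 5*y)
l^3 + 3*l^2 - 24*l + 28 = (l - 2)^2*(l + 7)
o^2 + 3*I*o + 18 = (o - 3*I)*(o + 6*I)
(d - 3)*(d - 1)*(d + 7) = d^3 + 3*d^2 - 25*d + 21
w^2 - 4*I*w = w*(w - 4*I)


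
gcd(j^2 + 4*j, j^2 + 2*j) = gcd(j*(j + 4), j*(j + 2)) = j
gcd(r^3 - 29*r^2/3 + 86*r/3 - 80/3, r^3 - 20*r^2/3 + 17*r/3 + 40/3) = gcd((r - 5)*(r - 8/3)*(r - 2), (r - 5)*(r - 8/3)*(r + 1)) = r^2 - 23*r/3 + 40/3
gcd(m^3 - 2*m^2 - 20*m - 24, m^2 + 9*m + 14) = m + 2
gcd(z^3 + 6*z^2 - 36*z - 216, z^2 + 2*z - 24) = z + 6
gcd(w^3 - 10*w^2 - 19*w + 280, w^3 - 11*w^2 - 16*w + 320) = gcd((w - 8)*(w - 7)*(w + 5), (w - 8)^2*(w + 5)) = w^2 - 3*w - 40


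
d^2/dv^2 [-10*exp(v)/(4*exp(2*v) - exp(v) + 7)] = 10*(-2*(8*exp(v) - 1)^2*exp(2*v) + (32*exp(v) - 3)*(4*exp(2*v) - exp(v) + 7)*exp(v) - (4*exp(2*v) - exp(v) + 7)^2)*exp(v)/(4*exp(2*v) - exp(v) + 7)^3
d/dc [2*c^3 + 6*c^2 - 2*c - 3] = 6*c^2 + 12*c - 2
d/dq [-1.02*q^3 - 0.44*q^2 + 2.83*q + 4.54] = -3.06*q^2 - 0.88*q + 2.83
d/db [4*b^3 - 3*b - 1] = 12*b^2 - 3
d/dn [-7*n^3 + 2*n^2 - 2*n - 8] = -21*n^2 + 4*n - 2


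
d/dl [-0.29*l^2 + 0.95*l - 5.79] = 0.95 - 0.58*l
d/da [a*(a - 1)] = 2*a - 1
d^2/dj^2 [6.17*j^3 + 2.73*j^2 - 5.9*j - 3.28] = 37.02*j + 5.46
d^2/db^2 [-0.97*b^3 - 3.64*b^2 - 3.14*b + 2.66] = -5.82*b - 7.28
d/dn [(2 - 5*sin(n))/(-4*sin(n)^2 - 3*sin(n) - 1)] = (-20*sin(n)^2 + 16*sin(n) + 11)*cos(n)/(4*sin(n)^2 + 3*sin(n) + 1)^2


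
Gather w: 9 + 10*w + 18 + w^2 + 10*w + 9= w^2 + 20*w + 36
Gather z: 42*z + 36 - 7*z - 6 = 35*z + 30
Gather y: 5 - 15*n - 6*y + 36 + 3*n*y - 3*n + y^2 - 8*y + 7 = -18*n + y^2 + y*(3*n - 14) + 48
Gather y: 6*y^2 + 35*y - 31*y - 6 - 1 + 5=6*y^2 + 4*y - 2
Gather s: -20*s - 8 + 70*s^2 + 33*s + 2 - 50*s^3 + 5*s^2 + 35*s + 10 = -50*s^3 + 75*s^2 + 48*s + 4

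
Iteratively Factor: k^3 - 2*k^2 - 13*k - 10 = (k + 1)*(k^2 - 3*k - 10) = (k - 5)*(k + 1)*(k + 2)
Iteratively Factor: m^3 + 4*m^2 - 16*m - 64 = (m - 4)*(m^2 + 8*m + 16) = (m - 4)*(m + 4)*(m + 4)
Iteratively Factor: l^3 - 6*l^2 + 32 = (l + 2)*(l^2 - 8*l + 16) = (l - 4)*(l + 2)*(l - 4)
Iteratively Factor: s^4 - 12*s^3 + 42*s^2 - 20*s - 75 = (s - 3)*(s^3 - 9*s^2 + 15*s + 25) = (s - 5)*(s - 3)*(s^2 - 4*s - 5) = (s - 5)*(s - 3)*(s + 1)*(s - 5)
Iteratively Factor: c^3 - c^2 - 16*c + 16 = (c - 1)*(c^2 - 16) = (c - 1)*(c + 4)*(c - 4)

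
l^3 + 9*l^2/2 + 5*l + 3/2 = (l + 1/2)*(l + 1)*(l + 3)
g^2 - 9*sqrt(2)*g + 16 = (g - 8*sqrt(2))*(g - sqrt(2))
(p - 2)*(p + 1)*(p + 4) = p^3 + 3*p^2 - 6*p - 8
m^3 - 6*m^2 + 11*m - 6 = (m - 3)*(m - 2)*(m - 1)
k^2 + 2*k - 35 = (k - 5)*(k + 7)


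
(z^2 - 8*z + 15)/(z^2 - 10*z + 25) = (z - 3)/(z - 5)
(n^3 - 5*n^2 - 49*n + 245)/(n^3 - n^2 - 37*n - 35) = (n^2 + 2*n - 35)/(n^2 + 6*n + 5)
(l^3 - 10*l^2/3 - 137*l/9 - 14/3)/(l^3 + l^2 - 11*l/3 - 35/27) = 3*(l - 6)/(3*l - 5)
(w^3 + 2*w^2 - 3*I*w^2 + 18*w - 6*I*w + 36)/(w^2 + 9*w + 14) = (w^2 - 3*I*w + 18)/(w + 7)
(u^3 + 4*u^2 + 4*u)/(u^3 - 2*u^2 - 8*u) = (u + 2)/(u - 4)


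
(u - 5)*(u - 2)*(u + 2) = u^3 - 5*u^2 - 4*u + 20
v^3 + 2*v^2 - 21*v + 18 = (v - 3)*(v - 1)*(v + 6)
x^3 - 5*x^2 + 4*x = x*(x - 4)*(x - 1)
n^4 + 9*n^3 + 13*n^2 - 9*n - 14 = (n - 1)*(n + 1)*(n + 2)*(n + 7)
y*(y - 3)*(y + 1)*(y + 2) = y^4 - 7*y^2 - 6*y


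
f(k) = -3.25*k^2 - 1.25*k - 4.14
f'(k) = -6.5*k - 1.25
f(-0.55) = -4.44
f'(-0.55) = 2.32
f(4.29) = -69.32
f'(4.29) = -29.14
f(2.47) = -27.06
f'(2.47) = -17.30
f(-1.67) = -11.12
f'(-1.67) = 9.60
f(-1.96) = -14.18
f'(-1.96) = 11.49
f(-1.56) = -10.10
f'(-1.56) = 8.89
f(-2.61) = -23.02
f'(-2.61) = 15.72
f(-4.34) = -59.93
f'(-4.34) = 26.96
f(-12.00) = -457.14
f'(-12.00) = 76.75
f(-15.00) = -716.64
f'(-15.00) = 96.25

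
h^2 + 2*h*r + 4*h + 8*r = (h + 4)*(h + 2*r)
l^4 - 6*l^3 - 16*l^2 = l^2*(l - 8)*(l + 2)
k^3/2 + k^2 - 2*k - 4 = (k/2 + 1)*(k - 2)*(k + 2)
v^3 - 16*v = v*(v - 4)*(v + 4)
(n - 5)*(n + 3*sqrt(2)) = n^2 - 5*n + 3*sqrt(2)*n - 15*sqrt(2)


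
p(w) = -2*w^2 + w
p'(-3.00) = 13.00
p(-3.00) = -21.00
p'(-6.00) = 25.00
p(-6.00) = -78.00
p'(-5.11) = 21.44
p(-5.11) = -57.33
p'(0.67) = -1.68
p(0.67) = -0.23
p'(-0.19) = 1.76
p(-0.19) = -0.26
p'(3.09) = -11.36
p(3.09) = -16.01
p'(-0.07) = 1.28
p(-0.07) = -0.08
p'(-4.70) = 19.80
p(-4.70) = -48.88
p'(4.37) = -16.48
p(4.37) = -33.82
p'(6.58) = -25.32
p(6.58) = -80.01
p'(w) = 1 - 4*w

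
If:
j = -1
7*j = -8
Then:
No Solution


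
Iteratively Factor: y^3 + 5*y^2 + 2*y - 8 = (y + 2)*(y^2 + 3*y - 4) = (y + 2)*(y + 4)*(y - 1)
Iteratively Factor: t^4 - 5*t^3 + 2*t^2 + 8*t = (t)*(t^3 - 5*t^2 + 2*t + 8) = t*(t - 4)*(t^2 - t - 2) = t*(t - 4)*(t + 1)*(t - 2)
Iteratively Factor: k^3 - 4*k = (k + 2)*(k^2 - 2*k) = k*(k + 2)*(k - 2)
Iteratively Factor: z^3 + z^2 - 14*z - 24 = (z - 4)*(z^2 + 5*z + 6) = (z - 4)*(z + 3)*(z + 2)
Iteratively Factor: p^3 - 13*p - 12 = (p + 1)*(p^2 - p - 12) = (p - 4)*(p + 1)*(p + 3)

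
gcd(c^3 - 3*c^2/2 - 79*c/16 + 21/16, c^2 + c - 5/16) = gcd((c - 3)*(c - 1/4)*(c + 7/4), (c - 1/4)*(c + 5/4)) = c - 1/4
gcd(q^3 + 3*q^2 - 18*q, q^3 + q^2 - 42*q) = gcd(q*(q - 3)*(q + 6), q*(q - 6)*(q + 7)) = q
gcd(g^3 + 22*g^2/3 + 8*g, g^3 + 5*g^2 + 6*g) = g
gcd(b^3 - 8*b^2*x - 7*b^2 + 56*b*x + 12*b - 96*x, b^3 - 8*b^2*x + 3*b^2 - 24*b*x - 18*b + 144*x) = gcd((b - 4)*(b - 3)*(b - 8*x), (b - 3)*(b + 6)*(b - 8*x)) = -b^2 + 8*b*x + 3*b - 24*x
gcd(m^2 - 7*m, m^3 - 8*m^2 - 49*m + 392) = m - 7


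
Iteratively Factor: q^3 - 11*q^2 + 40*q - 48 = (q - 3)*(q^2 - 8*q + 16) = (q - 4)*(q - 3)*(q - 4)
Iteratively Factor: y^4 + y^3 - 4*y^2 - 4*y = (y - 2)*(y^3 + 3*y^2 + 2*y) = (y - 2)*(y + 2)*(y^2 + y) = (y - 2)*(y + 1)*(y + 2)*(y)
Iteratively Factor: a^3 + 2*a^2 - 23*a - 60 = (a + 3)*(a^2 - a - 20) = (a + 3)*(a + 4)*(a - 5)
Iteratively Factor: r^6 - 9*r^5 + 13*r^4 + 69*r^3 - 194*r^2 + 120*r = (r - 4)*(r^5 - 5*r^4 - 7*r^3 + 41*r^2 - 30*r) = (r - 4)*(r - 2)*(r^4 - 3*r^3 - 13*r^2 + 15*r) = r*(r - 4)*(r - 2)*(r^3 - 3*r^2 - 13*r + 15) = r*(r - 4)*(r - 2)*(r - 1)*(r^2 - 2*r - 15) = r*(r - 4)*(r - 2)*(r - 1)*(r + 3)*(r - 5)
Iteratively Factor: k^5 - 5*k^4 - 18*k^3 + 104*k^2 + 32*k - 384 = (k - 4)*(k^4 - k^3 - 22*k^2 + 16*k + 96) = (k - 4)*(k + 2)*(k^3 - 3*k^2 - 16*k + 48) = (k - 4)*(k - 3)*(k + 2)*(k^2 - 16) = (k - 4)^2*(k - 3)*(k + 2)*(k + 4)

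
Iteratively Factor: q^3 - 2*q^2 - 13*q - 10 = (q + 1)*(q^2 - 3*q - 10) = (q + 1)*(q + 2)*(q - 5)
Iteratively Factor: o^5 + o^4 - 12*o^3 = (o + 4)*(o^4 - 3*o^3) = (o - 3)*(o + 4)*(o^3) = o*(o - 3)*(o + 4)*(o^2) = o^2*(o - 3)*(o + 4)*(o)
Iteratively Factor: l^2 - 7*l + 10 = (l - 5)*(l - 2)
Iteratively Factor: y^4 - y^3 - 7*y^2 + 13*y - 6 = (y - 1)*(y^3 - 7*y + 6) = (y - 1)*(y + 3)*(y^2 - 3*y + 2) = (y - 1)^2*(y + 3)*(y - 2)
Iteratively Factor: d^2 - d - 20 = (d - 5)*(d + 4)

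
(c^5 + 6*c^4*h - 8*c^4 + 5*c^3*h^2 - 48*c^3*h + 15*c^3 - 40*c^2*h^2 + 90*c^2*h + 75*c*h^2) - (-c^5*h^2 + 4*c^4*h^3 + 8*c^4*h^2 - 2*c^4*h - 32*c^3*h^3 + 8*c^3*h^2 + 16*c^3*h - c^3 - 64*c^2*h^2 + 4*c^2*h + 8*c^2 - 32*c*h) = c^5*h^2 + c^5 - 4*c^4*h^3 - 8*c^4*h^2 + 8*c^4*h - 8*c^4 + 32*c^3*h^3 - 3*c^3*h^2 - 64*c^3*h + 16*c^3 + 24*c^2*h^2 + 86*c^2*h - 8*c^2 + 75*c*h^2 + 32*c*h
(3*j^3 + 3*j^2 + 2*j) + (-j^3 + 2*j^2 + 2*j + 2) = 2*j^3 + 5*j^2 + 4*j + 2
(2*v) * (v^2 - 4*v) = 2*v^3 - 8*v^2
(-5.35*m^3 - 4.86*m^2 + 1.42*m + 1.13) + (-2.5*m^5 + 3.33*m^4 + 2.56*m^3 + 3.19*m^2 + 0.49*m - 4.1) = -2.5*m^5 + 3.33*m^4 - 2.79*m^3 - 1.67*m^2 + 1.91*m - 2.97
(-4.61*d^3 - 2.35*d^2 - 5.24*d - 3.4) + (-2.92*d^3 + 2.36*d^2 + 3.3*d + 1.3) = -7.53*d^3 + 0.00999999999999979*d^2 - 1.94*d - 2.1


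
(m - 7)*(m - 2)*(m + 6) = m^3 - 3*m^2 - 40*m + 84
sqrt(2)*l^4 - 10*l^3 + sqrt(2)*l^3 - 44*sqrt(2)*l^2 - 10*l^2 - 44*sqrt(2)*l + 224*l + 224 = (l - 7*sqrt(2))*(l - 2*sqrt(2))*(l + 4*sqrt(2))*(sqrt(2)*l + sqrt(2))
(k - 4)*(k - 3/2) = k^2 - 11*k/2 + 6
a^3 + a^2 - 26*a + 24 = (a - 4)*(a - 1)*(a + 6)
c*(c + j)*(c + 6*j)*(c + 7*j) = c^4 + 14*c^3*j + 55*c^2*j^2 + 42*c*j^3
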